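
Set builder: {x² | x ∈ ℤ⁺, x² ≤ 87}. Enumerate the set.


Checking each candidate:
Condition: positive perfect squares ≤ 87
Result = {1, 4, 9, 16, 25, 36, 49, 64, 81}

{1, 4, 9, 16, 25, 36, 49, 64, 81}


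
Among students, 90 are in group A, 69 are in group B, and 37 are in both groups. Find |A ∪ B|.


|A ∪ B| = |A| + |B| - |A ∩ B|
= 90 + 69 - 37
= 122

|A ∪ B| = 122


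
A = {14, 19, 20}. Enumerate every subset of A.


|A| = 3, so |P(A)| = 2^3 = 8
Enumerate subsets by cardinality (0 to 3):
∅, {14}, {19}, {20}, {14, 19}, {14, 20}, {19, 20}, {14, 19, 20}

P(A) has 8 subsets: ∅, {14}, {19}, {20}, {14, 19}, {14, 20}, {19, 20}, {14, 19, 20}


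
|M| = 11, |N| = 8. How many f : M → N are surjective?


n = |M| = 11, k = |N| = 8. Surjections via inclusion-exclusion:
S(n,k) = Σ(-1)^i × C(k,i) × (k-i)^n, i=0 to k
i=0: (-1)^0×C(8,0)×8^11 = 8589934592
i=1: (-1)^1×C(8,1)×7^11 = -15818613944
i=2: (-1)^2×C(8,2)×6^11 = 10158317568
i=3: (-1)^3×C(8,3)×5^11 = -2734375000
i=4: (-1)^4×C(8,4)×4^11 = 293601280
i=5: (-1)^5×C(8,5)×3^11 = -9920232
i=6: (-1)^6×C(8,6)×2^11 = 57344
i=7: (-1)^7×C(8,7)×1^11 = -8
i=8: (-1)^8×C(8,8)×0^11 = 0
Total = 479001600

Number of surjections = 479001600


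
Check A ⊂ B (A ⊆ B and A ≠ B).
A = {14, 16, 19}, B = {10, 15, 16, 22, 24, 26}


A ⊂ B requires: A ⊆ B AND A ≠ B.
A ⊆ B? No
A ⊄ B, so A is not a proper subset.

No, A is not a proper subset of B


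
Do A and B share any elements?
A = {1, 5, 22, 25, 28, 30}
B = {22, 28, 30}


Disjoint means A ∩ B = ∅.
A ∩ B = {22, 28, 30}
A ∩ B ≠ ∅, so A and B are NOT disjoint.

Yes — A and B share the element(s) of A ∩ B = {22, 28, 30}, so they are not disjoint


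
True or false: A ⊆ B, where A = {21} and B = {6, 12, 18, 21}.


A ⊆ B means every element of A is in B.
All elements of A are in B.
So A ⊆ B.

Yes, A ⊆ B


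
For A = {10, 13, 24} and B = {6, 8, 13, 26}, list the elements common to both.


A ∩ B = elements in both A and B
A = {10, 13, 24}
B = {6, 8, 13, 26}
A ∩ B = {13}

A ∩ B = {13}


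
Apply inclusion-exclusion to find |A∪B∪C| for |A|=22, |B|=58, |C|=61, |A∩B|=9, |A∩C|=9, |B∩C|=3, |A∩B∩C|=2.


|A∪B∪C| = |A|+|B|+|C| - |A∩B|-|A∩C|-|B∩C| + |A∩B∩C|
= 22+58+61 - 9-9-3 + 2
= 141 - 21 + 2
= 122

|A ∪ B ∪ C| = 122


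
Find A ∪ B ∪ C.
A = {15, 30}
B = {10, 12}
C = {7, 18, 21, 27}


A ∪ B = {10, 12, 15, 30}
(A ∪ B) ∪ C = {7, 10, 12, 15, 18, 21, 27, 30}

A ∪ B ∪ C = {7, 10, 12, 15, 18, 21, 27, 30}


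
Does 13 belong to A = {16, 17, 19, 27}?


A = {16, 17, 19, 27}
Checking if 13 is in A
13 is not in A → False

13 ∉ A


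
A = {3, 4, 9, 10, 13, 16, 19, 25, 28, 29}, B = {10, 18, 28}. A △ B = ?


A △ B = (A \ B) ∪ (B \ A) = elements in exactly one of A or B
A \ B = {3, 4, 9, 13, 16, 19, 25, 29}
B \ A = {18}
A △ B = {3, 4, 9, 13, 16, 18, 19, 25, 29}

A △ B = {3, 4, 9, 13, 16, 18, 19, 25, 29}


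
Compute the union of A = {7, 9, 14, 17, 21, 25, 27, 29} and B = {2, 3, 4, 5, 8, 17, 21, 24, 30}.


A ∪ B = all elements in A or B (or both)
A = {7, 9, 14, 17, 21, 25, 27, 29}
B = {2, 3, 4, 5, 8, 17, 21, 24, 30}
A ∪ B = {2, 3, 4, 5, 7, 8, 9, 14, 17, 21, 24, 25, 27, 29, 30}

A ∪ B = {2, 3, 4, 5, 7, 8, 9, 14, 17, 21, 24, 25, 27, 29, 30}


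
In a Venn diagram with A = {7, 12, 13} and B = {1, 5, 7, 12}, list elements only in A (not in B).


A = {7, 12, 13}
B = {1, 5, 7, 12}
Region: only in A (not in B)
Elements: {13}

Elements only in A (not in B): {13}


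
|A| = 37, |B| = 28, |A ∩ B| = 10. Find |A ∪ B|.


|A ∪ B| = |A| + |B| - |A ∩ B|
= 37 + 28 - 10
= 55

|A ∪ B| = 55


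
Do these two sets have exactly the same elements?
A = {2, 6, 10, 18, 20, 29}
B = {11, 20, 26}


Two sets are equal iff they have exactly the same elements.
A = {2, 6, 10, 18, 20, 29}
B = {11, 20, 26}
Differences: {2, 6, 10, 11, 18, 26, 29}
A ≠ B

No, A ≠ B


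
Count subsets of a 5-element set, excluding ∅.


Total subsets = 2^n = 2^5 = 32
Non-empty subsets exclude the empty set: 2^n - 1
= 32 - 1
= 31

Number of non-empty subsets = 31


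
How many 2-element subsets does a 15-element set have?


C(n,k) = n! / (k!(n-k)!)
C(15,2) = 15! / (2!13!)
= 105

C(15,2) = 105


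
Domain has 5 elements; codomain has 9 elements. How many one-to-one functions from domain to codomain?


An injection sends each of |A| = 5 inputs to a distinct output in B.
# injections = |B|·(|B|-1)·…·(|B|-|A|+1) = 9! / (9 - 5)!
= 9 × 8 × 7 × 6 × 5
= 15120

Number of injections = 15120


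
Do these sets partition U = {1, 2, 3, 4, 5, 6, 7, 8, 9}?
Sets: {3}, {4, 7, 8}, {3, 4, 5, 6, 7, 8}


A partition requires: (1) non-empty parts, (2) pairwise disjoint, (3) union = U
Parts: {3}, {4, 7, 8}, {3, 4, 5, 6, 7, 8}
Union of parts: {3, 4, 5, 6, 7, 8}
U = {1, 2, 3, 4, 5, 6, 7, 8, 9}
All non-empty? True
Pairwise disjoint? False
Covers U? False

No, not a valid partition


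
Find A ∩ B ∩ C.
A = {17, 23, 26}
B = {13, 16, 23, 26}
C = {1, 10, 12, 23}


A ∩ B = {23, 26}
(A ∩ B) ∩ C = {23}

A ∩ B ∩ C = {23}


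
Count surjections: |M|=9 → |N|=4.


n = |M| = 9, k = |N| = 4. Surjections via inclusion-exclusion:
S(n,k) = Σ(-1)^i × C(k,i) × (k-i)^n, i=0 to k
i=0: (-1)^0×C(4,0)×4^9 = 262144
i=1: (-1)^1×C(4,1)×3^9 = -78732
i=2: (-1)^2×C(4,2)×2^9 = 3072
i=3: (-1)^3×C(4,3)×1^9 = -4
i=4: (-1)^4×C(4,4)×0^9 = 0
Total = 186480

Number of surjections = 186480


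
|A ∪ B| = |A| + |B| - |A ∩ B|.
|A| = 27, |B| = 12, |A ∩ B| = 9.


|A ∪ B| = |A| + |B| - |A ∩ B|
= 27 + 12 - 9
= 30

|A ∪ B| = 30


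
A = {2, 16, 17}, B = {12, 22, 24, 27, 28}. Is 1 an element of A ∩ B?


A = {2, 16, 17}, B = {12, 22, 24, 27, 28}
A ∩ B = elements in both A and B
A ∩ B = ∅
Checking if 1 ∈ A ∩ B
1 is not in A ∩ B → False

1 ∉ A ∩ B


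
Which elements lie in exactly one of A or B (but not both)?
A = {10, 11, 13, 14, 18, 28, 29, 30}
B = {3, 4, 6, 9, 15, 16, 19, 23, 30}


A △ B = (A \ B) ∪ (B \ A) = elements in exactly one of A or B
A \ B = {10, 11, 13, 14, 18, 28, 29}
B \ A = {3, 4, 6, 9, 15, 16, 19, 23}
A △ B = {3, 4, 6, 9, 10, 11, 13, 14, 15, 16, 18, 19, 23, 28, 29}

A △ B = {3, 4, 6, 9, 10, 11, 13, 14, 15, 16, 18, 19, 23, 28, 29}


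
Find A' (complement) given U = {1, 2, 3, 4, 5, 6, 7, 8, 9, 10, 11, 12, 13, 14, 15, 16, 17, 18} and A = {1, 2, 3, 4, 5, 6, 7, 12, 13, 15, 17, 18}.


Aᶜ = U \ A = elements in U but not in A
U = {1, 2, 3, 4, 5, 6, 7, 8, 9, 10, 11, 12, 13, 14, 15, 16, 17, 18}
A = {1, 2, 3, 4, 5, 6, 7, 12, 13, 15, 17, 18}
Aᶜ = {8, 9, 10, 11, 14, 16}

Aᶜ = {8, 9, 10, 11, 14, 16}


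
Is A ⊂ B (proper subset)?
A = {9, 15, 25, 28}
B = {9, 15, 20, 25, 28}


A ⊂ B requires: A ⊆ B AND A ≠ B.
A ⊆ B? Yes
A = B? No
A ⊂ B: Yes (A is a proper subset of B)

Yes, A ⊂ B


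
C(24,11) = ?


C(n,k) = n! / (k!(n-k)!)
C(24,11) = 24! / (11!13!)
= 2496144

C(24,11) = 2496144


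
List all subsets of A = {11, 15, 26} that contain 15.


A subset of A contains 15 iff the remaining 2 elements form any subset of A \ {15}.
Count: 2^(n-1) = 2^2 = 4
Subsets containing 15: {15}, {11, 15}, {15, 26}, {11, 15, 26}

Subsets containing 15 (4 total): {15}, {11, 15}, {15, 26}, {11, 15, 26}


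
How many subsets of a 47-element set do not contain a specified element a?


Subsets of A avoiding a are subsets of A \ {a}, which has 46 elements.
Count = 2^(n-1) = 2^46
= 70368744177664

Number of subsets avoiding a = 70368744177664


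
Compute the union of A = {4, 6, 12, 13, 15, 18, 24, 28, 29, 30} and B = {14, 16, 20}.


A ∪ B = all elements in A or B (or both)
A = {4, 6, 12, 13, 15, 18, 24, 28, 29, 30}
B = {14, 16, 20}
A ∪ B = {4, 6, 12, 13, 14, 15, 16, 18, 20, 24, 28, 29, 30}

A ∪ B = {4, 6, 12, 13, 14, 15, 16, 18, 20, 24, 28, 29, 30}


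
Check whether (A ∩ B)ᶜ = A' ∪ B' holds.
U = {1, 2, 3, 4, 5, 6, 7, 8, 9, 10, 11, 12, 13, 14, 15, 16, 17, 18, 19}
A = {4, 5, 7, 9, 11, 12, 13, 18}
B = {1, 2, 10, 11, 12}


LHS: A ∩ B = {11, 12}
(A ∩ B)' = U \ (A ∩ B) = {1, 2, 3, 4, 5, 6, 7, 8, 9, 10, 13, 14, 15, 16, 17, 18, 19}
A' = {1, 2, 3, 6, 8, 10, 14, 15, 16, 17, 19}, B' = {3, 4, 5, 6, 7, 8, 9, 13, 14, 15, 16, 17, 18, 19}
Claimed RHS: A' ∪ B' = {1, 2, 3, 4, 5, 6, 7, 8, 9, 10, 13, 14, 15, 16, 17, 18, 19}
Identity is VALID: LHS = RHS = {1, 2, 3, 4, 5, 6, 7, 8, 9, 10, 13, 14, 15, 16, 17, 18, 19} ✓

Identity is valid. (A ∩ B)' = A' ∪ B' = {1, 2, 3, 4, 5, 6, 7, 8, 9, 10, 13, 14, 15, 16, 17, 18, 19}


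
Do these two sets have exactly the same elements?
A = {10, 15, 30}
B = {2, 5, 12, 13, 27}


Two sets are equal iff they have exactly the same elements.
A = {10, 15, 30}
B = {2, 5, 12, 13, 27}
Differences: {2, 5, 10, 12, 13, 15, 27, 30}
A ≠ B

No, A ≠ B


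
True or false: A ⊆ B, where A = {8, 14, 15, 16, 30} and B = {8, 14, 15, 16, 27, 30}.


A ⊆ B means every element of A is in B.
All elements of A are in B.
So A ⊆ B.

Yes, A ⊆ B


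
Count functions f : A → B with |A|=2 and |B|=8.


Each of |A| = 2 inputs maps to any of |B| = 8 outputs.
# functions = |B|^|A| = 8^2
= 64

Number of functions = 64


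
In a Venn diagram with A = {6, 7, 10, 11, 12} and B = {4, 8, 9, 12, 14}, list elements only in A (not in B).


A = {6, 7, 10, 11, 12}
B = {4, 8, 9, 12, 14}
Region: only in A (not in B)
Elements: {6, 7, 10, 11}

Elements only in A (not in B): {6, 7, 10, 11}


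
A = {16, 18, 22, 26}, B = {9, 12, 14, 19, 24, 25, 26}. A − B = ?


A \ B = elements in A but not in B
A = {16, 18, 22, 26}
B = {9, 12, 14, 19, 24, 25, 26}
Remove from A any elements in B
A \ B = {16, 18, 22}

A \ B = {16, 18, 22}


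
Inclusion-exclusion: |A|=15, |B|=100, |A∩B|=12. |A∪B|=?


|A ∪ B| = |A| + |B| - |A ∩ B|
= 15 + 100 - 12
= 103

|A ∪ B| = 103


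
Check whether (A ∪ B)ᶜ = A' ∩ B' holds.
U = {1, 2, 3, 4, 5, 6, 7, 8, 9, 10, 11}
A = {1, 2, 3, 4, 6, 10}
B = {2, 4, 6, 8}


LHS: A ∪ B = {1, 2, 3, 4, 6, 8, 10}
(A ∪ B)' = U \ (A ∪ B) = {5, 7, 9, 11}
A' = {5, 7, 8, 9, 11}, B' = {1, 3, 5, 7, 9, 10, 11}
Claimed RHS: A' ∩ B' = {5, 7, 9, 11}
Identity is VALID: LHS = RHS = {5, 7, 9, 11} ✓

Identity is valid. (A ∪ B)' = A' ∩ B' = {5, 7, 9, 11}


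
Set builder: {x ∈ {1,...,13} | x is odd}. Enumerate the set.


Checking each candidate:
Condition: odd numbers in {1,...,13}
Result = {1, 3, 5, 7, 9, 11, 13}

{1, 3, 5, 7, 9, 11, 13}


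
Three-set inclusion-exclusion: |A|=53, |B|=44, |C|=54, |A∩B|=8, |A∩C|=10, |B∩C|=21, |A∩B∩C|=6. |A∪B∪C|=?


|A∪B∪C| = |A|+|B|+|C| - |A∩B|-|A∩C|-|B∩C| + |A∩B∩C|
= 53+44+54 - 8-10-21 + 6
= 151 - 39 + 6
= 118

|A ∪ B ∪ C| = 118


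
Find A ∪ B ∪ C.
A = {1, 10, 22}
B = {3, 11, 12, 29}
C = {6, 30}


A ∪ B = {1, 3, 10, 11, 12, 22, 29}
(A ∪ B) ∪ C = {1, 3, 6, 10, 11, 12, 22, 29, 30}

A ∪ B ∪ C = {1, 3, 6, 10, 11, 12, 22, 29, 30}


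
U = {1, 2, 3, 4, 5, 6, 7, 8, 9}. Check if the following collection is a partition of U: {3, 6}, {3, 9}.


A partition requires: (1) non-empty parts, (2) pairwise disjoint, (3) union = U
Parts: {3, 6}, {3, 9}
Union of parts: {3, 6, 9}
U = {1, 2, 3, 4, 5, 6, 7, 8, 9}
All non-empty? True
Pairwise disjoint? False
Covers U? False

No, not a valid partition


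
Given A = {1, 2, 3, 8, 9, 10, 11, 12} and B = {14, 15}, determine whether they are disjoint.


Disjoint means A ∩ B = ∅.
A ∩ B = ∅
A ∩ B = ∅, so A and B are disjoint.

Yes, A and B are disjoint


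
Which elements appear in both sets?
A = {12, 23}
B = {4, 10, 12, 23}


A ∩ B = elements in both A and B
A = {12, 23}
B = {4, 10, 12, 23}
A ∩ B = {12, 23}

A ∩ B = {12, 23}


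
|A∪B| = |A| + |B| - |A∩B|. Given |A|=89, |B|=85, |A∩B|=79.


|A ∪ B| = |A| + |B| - |A ∩ B|
= 89 + 85 - 79
= 95

|A ∪ B| = 95


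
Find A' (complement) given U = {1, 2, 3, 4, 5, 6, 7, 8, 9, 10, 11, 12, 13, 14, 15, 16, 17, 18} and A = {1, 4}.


Aᶜ = U \ A = elements in U but not in A
U = {1, 2, 3, 4, 5, 6, 7, 8, 9, 10, 11, 12, 13, 14, 15, 16, 17, 18}
A = {1, 4}
Aᶜ = {2, 3, 5, 6, 7, 8, 9, 10, 11, 12, 13, 14, 15, 16, 17, 18}

Aᶜ = {2, 3, 5, 6, 7, 8, 9, 10, 11, 12, 13, 14, 15, 16, 17, 18}


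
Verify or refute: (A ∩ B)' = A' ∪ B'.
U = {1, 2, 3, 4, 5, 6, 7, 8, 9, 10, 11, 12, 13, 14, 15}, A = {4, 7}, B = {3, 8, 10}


LHS: A ∩ B = ∅
(A ∩ B)' = U \ (A ∩ B) = {1, 2, 3, 4, 5, 6, 7, 8, 9, 10, 11, 12, 13, 14, 15}
A' = {1, 2, 3, 5, 6, 8, 9, 10, 11, 12, 13, 14, 15}, B' = {1, 2, 4, 5, 6, 7, 9, 11, 12, 13, 14, 15}
Claimed RHS: A' ∪ B' = {1, 2, 3, 4, 5, 6, 7, 8, 9, 10, 11, 12, 13, 14, 15}
Identity is VALID: LHS = RHS = {1, 2, 3, 4, 5, 6, 7, 8, 9, 10, 11, 12, 13, 14, 15} ✓

Identity is valid. (A ∩ B)' = A' ∪ B' = {1, 2, 3, 4, 5, 6, 7, 8, 9, 10, 11, 12, 13, 14, 15}


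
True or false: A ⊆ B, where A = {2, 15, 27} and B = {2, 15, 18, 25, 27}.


A ⊆ B means every element of A is in B.
All elements of A are in B.
So A ⊆ B.

Yes, A ⊆ B


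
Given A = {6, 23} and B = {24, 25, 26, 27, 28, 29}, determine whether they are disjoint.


Disjoint means A ∩ B = ∅.
A ∩ B = ∅
A ∩ B = ∅, so A and B are disjoint.

Yes, A and B are disjoint


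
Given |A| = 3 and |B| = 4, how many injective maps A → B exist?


An injection sends each of |A| = 3 inputs to a distinct output in B.
# injections = |B|·(|B|-1)·…·(|B|-|A|+1) = 4! / (4 - 3)!
= 4 × 3 × 2
= 24

Number of injections = 24


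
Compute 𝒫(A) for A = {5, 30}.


|A| = 2, so |P(A)| = 2^2 = 4
Enumerate subsets by cardinality (0 to 2):
∅, {5}, {30}, {5, 30}

P(A) has 4 subsets: ∅, {5}, {30}, {5, 30}


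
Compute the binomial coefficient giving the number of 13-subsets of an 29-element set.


C(n,k) = n! / (k!(n-k)!)
C(29,13) = 29! / (13!16!)
= 67863915

C(29,13) = 67863915


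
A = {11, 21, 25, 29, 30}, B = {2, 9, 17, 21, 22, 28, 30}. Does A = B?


Two sets are equal iff they have exactly the same elements.
A = {11, 21, 25, 29, 30}
B = {2, 9, 17, 21, 22, 28, 30}
Differences: {2, 9, 11, 17, 22, 25, 28, 29}
A ≠ B

No, A ≠ B


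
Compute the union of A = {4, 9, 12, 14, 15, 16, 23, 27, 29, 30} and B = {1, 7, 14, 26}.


A ∪ B = all elements in A or B (or both)
A = {4, 9, 12, 14, 15, 16, 23, 27, 29, 30}
B = {1, 7, 14, 26}
A ∪ B = {1, 4, 7, 9, 12, 14, 15, 16, 23, 26, 27, 29, 30}

A ∪ B = {1, 4, 7, 9, 12, 14, 15, 16, 23, 26, 27, 29, 30}


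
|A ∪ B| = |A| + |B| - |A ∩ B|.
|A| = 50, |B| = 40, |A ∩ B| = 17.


|A ∪ B| = |A| + |B| - |A ∩ B|
= 50 + 40 - 17
= 73

|A ∪ B| = 73


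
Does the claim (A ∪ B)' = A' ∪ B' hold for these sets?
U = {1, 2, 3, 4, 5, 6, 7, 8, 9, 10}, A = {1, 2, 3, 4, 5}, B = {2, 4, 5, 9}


LHS: A ∪ B = {1, 2, 3, 4, 5, 9}
(A ∪ B)' = U \ (A ∪ B) = {6, 7, 8, 10}
A' = {6, 7, 8, 9, 10}, B' = {1, 3, 6, 7, 8, 10}
Claimed RHS: A' ∪ B' = {1, 3, 6, 7, 8, 9, 10}
Identity is INVALID: LHS = {6, 7, 8, 10} but the RHS claimed here equals {1, 3, 6, 7, 8, 9, 10}. The correct form is (A ∪ B)' = A' ∩ B'.

Identity is invalid: (A ∪ B)' = {6, 7, 8, 10} but A' ∪ B' = {1, 3, 6, 7, 8, 9, 10}. The correct De Morgan law is (A ∪ B)' = A' ∩ B'.


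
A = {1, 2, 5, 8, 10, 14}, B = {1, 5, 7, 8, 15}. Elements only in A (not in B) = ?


A = {1, 2, 5, 8, 10, 14}
B = {1, 5, 7, 8, 15}
Region: only in A (not in B)
Elements: {2, 10, 14}

Elements only in A (not in B): {2, 10, 14}


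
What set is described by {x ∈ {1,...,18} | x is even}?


Checking each candidate:
Condition: even numbers in {1,...,18}
Result = {2, 4, 6, 8, 10, 12, 14, 16, 18}

{2, 4, 6, 8, 10, 12, 14, 16, 18}


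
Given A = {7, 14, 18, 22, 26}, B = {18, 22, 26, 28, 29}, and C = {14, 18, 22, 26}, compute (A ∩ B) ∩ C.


A ∩ B = {18, 22, 26}
(A ∩ B) ∩ C = {18, 22, 26}

A ∩ B ∩ C = {18, 22, 26}


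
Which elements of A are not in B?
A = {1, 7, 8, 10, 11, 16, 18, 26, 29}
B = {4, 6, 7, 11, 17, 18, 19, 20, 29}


A \ B = elements in A but not in B
A = {1, 7, 8, 10, 11, 16, 18, 26, 29}
B = {4, 6, 7, 11, 17, 18, 19, 20, 29}
Remove from A any elements in B
A \ B = {1, 8, 10, 16, 26}

A \ B = {1, 8, 10, 16, 26}


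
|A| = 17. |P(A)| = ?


Number of subsets = 2^n
= 2^17
= 131072

|P(A)| = 131072


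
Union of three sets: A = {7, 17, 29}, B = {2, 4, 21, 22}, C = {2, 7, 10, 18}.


A ∪ B = {2, 4, 7, 17, 21, 22, 29}
(A ∪ B) ∪ C = {2, 4, 7, 10, 17, 18, 21, 22, 29}

A ∪ B ∪ C = {2, 4, 7, 10, 17, 18, 21, 22, 29}


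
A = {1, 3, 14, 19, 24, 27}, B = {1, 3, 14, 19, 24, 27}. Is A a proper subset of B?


A ⊂ B requires: A ⊆ B AND A ≠ B.
A ⊆ B? Yes
A = B? Yes
A = B, so A is not a PROPER subset.

No, A is not a proper subset of B


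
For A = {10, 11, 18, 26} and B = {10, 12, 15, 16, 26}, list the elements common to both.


A ∩ B = elements in both A and B
A = {10, 11, 18, 26}
B = {10, 12, 15, 16, 26}
A ∩ B = {10, 26}

A ∩ B = {10, 26}


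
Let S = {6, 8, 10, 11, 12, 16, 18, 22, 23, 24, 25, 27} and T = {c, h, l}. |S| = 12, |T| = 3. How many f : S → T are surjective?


n = |S| = 12, k = |T| = 3. Surjections via inclusion-exclusion:
S(n,k) = Σ(-1)^i × C(k,i) × (k-i)^n, i=0 to k
i=0: (-1)^0×C(3,0)×3^12 = 531441
i=1: (-1)^1×C(3,1)×2^12 = -12288
i=2: (-1)^2×C(3,2)×1^12 = 3
i=3: (-1)^3×C(3,3)×0^12 = 0
Total = 519156

Number of surjections = 519156


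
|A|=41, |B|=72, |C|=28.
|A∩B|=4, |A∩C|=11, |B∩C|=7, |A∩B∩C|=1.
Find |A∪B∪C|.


|A∪B∪C| = |A|+|B|+|C| - |A∩B|-|A∩C|-|B∩C| + |A∩B∩C|
= 41+72+28 - 4-11-7 + 1
= 141 - 22 + 1
= 120

|A ∪ B ∪ C| = 120


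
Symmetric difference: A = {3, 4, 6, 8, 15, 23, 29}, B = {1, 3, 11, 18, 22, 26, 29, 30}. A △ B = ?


A △ B = (A \ B) ∪ (B \ A) = elements in exactly one of A or B
A \ B = {4, 6, 8, 15, 23}
B \ A = {1, 11, 18, 22, 26, 30}
A △ B = {1, 4, 6, 8, 11, 15, 18, 22, 23, 26, 30}

A △ B = {1, 4, 6, 8, 11, 15, 18, 22, 23, 26, 30}


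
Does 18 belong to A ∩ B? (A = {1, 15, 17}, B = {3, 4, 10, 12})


A = {1, 15, 17}, B = {3, 4, 10, 12}
A ∩ B = elements in both A and B
A ∩ B = ∅
Checking if 18 ∈ A ∩ B
18 is not in A ∩ B → False

18 ∉ A ∩ B


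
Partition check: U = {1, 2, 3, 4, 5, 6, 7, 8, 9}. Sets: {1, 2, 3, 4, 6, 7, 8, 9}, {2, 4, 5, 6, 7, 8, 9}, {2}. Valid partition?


A partition requires: (1) non-empty parts, (2) pairwise disjoint, (3) union = U
Parts: {1, 2, 3, 4, 6, 7, 8, 9}, {2, 4, 5, 6, 7, 8, 9}, {2}
Union of parts: {1, 2, 3, 4, 5, 6, 7, 8, 9}
U = {1, 2, 3, 4, 5, 6, 7, 8, 9}
All non-empty? True
Pairwise disjoint? False
Covers U? True

No, not a valid partition


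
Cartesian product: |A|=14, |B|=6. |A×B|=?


|A × B| = |A| × |B|
= 14 × 6
= 84

|A × B| = 84


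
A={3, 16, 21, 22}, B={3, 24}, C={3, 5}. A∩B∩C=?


A ∩ B = {3}
(A ∩ B) ∩ C = {3}

A ∩ B ∩ C = {3}


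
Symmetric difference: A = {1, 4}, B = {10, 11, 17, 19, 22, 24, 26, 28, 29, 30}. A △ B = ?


A △ B = (A \ B) ∪ (B \ A) = elements in exactly one of A or B
A \ B = {1, 4}
B \ A = {10, 11, 17, 19, 22, 24, 26, 28, 29, 30}
A △ B = {1, 4, 10, 11, 17, 19, 22, 24, 26, 28, 29, 30}

A △ B = {1, 4, 10, 11, 17, 19, 22, 24, 26, 28, 29, 30}


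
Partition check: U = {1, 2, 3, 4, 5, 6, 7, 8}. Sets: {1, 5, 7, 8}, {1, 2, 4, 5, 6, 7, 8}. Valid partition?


A partition requires: (1) non-empty parts, (2) pairwise disjoint, (3) union = U
Parts: {1, 5, 7, 8}, {1, 2, 4, 5, 6, 7, 8}
Union of parts: {1, 2, 4, 5, 6, 7, 8}
U = {1, 2, 3, 4, 5, 6, 7, 8}
All non-empty? True
Pairwise disjoint? False
Covers U? False

No, not a valid partition


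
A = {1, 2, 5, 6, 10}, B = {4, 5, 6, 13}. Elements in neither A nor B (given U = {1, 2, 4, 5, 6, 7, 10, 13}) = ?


A = {1, 2, 5, 6, 10}
B = {4, 5, 6, 13}
Region: in neither A nor B (given U = {1, 2, 4, 5, 6, 7, 10, 13})
Elements: {7}

Elements in neither A nor B (given U = {1, 2, 4, 5, 6, 7, 10, 13}): {7}


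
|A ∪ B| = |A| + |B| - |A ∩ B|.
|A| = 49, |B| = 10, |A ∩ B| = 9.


|A ∪ B| = |A| + |B| - |A ∩ B|
= 49 + 10 - 9
= 50

|A ∪ B| = 50


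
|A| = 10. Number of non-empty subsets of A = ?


Total subsets = 2^n = 2^10 = 1024
Non-empty subsets exclude the empty set: 2^n - 1
= 1024 - 1
= 1023

Number of non-empty subsets = 1023


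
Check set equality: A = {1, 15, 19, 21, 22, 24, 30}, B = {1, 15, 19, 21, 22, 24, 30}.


Two sets are equal iff they have exactly the same elements.
A = {1, 15, 19, 21, 22, 24, 30}
B = {1, 15, 19, 21, 22, 24, 30}
Same elements → A = B

Yes, A = B


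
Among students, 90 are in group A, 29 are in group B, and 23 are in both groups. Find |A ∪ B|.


|A ∪ B| = |A| + |B| - |A ∩ B|
= 90 + 29 - 23
= 96

|A ∪ B| = 96


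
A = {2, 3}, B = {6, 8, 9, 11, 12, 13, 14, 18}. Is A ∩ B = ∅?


Disjoint means A ∩ B = ∅.
A ∩ B = ∅
A ∩ B = ∅, so A and B are disjoint.

Yes, A and B are disjoint


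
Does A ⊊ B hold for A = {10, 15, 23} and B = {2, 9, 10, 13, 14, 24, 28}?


A ⊂ B requires: A ⊆ B AND A ≠ B.
A ⊆ B? No
A ⊄ B, so A is not a proper subset.

No, A is not a proper subset of B


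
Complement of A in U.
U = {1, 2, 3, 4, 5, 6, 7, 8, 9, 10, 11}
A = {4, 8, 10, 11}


Aᶜ = U \ A = elements in U but not in A
U = {1, 2, 3, 4, 5, 6, 7, 8, 9, 10, 11}
A = {4, 8, 10, 11}
Aᶜ = {1, 2, 3, 5, 6, 7, 9}

Aᶜ = {1, 2, 3, 5, 6, 7, 9}


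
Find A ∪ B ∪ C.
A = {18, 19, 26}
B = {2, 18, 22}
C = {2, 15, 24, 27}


A ∪ B = {2, 18, 19, 22, 26}
(A ∪ B) ∪ C = {2, 15, 18, 19, 22, 24, 26, 27}

A ∪ B ∪ C = {2, 15, 18, 19, 22, 24, 26, 27}


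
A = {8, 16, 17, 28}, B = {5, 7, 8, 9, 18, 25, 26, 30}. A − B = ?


A \ B = elements in A but not in B
A = {8, 16, 17, 28}
B = {5, 7, 8, 9, 18, 25, 26, 30}
Remove from A any elements in B
A \ B = {16, 17, 28}

A \ B = {16, 17, 28}


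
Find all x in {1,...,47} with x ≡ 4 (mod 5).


Checking each candidate:
Condition: x in {1,...,47} with x ≡ 4 (mod 5)
Result = {4, 9, 14, 19, 24, 29, 34, 39, 44}

{4, 9, 14, 19, 24, 29, 34, 39, 44}


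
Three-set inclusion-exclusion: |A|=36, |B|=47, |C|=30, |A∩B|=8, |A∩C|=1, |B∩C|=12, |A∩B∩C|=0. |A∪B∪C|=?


|A∪B∪C| = |A|+|B|+|C| - |A∩B|-|A∩C|-|B∩C| + |A∩B∩C|
= 36+47+30 - 8-1-12 + 0
= 113 - 21 + 0
= 92

|A ∪ B ∪ C| = 92


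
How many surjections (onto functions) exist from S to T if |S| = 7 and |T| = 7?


n = |S| = 7, k = |T| = 7. Surjections via inclusion-exclusion:
S(n,k) = Σ(-1)^i × C(k,i) × (k-i)^n, i=0 to k
i=0: (-1)^0×C(7,0)×7^7 = 823543
i=1: (-1)^1×C(7,1)×6^7 = -1959552
i=2: (-1)^2×C(7,2)×5^7 = 1640625
i=3: (-1)^3×C(7,3)×4^7 = -573440
i=4: (-1)^4×C(7,4)×3^7 = 76545
i=5: (-1)^5×C(7,5)×2^7 = -2688
i=6: (-1)^6×C(7,6)×1^7 = 7
i=7: (-1)^7×C(7,7)×0^7 = 0
Total = 5040

Number of surjections = 5040


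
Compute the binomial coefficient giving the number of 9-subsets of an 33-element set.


C(n,k) = n! / (k!(n-k)!)
C(33,9) = 33! / (9!24!)
= 38567100

C(33,9) = 38567100


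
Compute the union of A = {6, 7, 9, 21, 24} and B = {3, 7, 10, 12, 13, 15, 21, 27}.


A ∪ B = all elements in A or B (or both)
A = {6, 7, 9, 21, 24}
B = {3, 7, 10, 12, 13, 15, 21, 27}
A ∪ B = {3, 6, 7, 9, 10, 12, 13, 15, 21, 24, 27}

A ∪ B = {3, 6, 7, 9, 10, 12, 13, 15, 21, 24, 27}


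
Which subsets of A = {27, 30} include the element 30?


A subset of A contains 30 iff the remaining 1 elements form any subset of A \ {30}.
Count: 2^(n-1) = 2^1 = 2
Subsets containing 30: {30}, {27, 30}

Subsets containing 30 (2 total): {30}, {27, 30}


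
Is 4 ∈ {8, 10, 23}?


A = {8, 10, 23}
Checking if 4 is in A
4 is not in A → False

4 ∉ A


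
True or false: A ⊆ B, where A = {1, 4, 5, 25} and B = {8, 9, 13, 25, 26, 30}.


A ⊆ B means every element of A is in B.
Elements in A not in B: {1, 4, 5}
So A ⊄ B.

No, A ⊄ B


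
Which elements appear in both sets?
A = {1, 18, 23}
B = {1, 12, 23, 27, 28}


A ∩ B = elements in both A and B
A = {1, 18, 23}
B = {1, 12, 23, 27, 28}
A ∩ B = {1, 23}

A ∩ B = {1, 23}


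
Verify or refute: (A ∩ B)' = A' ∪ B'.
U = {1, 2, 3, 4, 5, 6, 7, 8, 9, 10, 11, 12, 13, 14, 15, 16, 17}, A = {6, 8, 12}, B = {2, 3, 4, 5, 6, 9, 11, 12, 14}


LHS: A ∩ B = {6, 12}
(A ∩ B)' = U \ (A ∩ B) = {1, 2, 3, 4, 5, 7, 8, 9, 10, 11, 13, 14, 15, 16, 17}
A' = {1, 2, 3, 4, 5, 7, 9, 10, 11, 13, 14, 15, 16, 17}, B' = {1, 7, 8, 10, 13, 15, 16, 17}
Claimed RHS: A' ∪ B' = {1, 2, 3, 4, 5, 7, 8, 9, 10, 11, 13, 14, 15, 16, 17}
Identity is VALID: LHS = RHS = {1, 2, 3, 4, 5, 7, 8, 9, 10, 11, 13, 14, 15, 16, 17} ✓

Identity is valid. (A ∩ B)' = A' ∪ B' = {1, 2, 3, 4, 5, 7, 8, 9, 10, 11, 13, 14, 15, 16, 17}


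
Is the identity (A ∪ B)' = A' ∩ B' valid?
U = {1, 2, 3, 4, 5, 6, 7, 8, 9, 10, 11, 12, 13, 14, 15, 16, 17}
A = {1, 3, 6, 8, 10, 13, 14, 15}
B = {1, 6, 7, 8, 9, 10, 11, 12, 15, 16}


LHS: A ∪ B = {1, 3, 6, 7, 8, 9, 10, 11, 12, 13, 14, 15, 16}
(A ∪ B)' = U \ (A ∪ B) = {2, 4, 5, 17}
A' = {2, 4, 5, 7, 9, 11, 12, 16, 17}, B' = {2, 3, 4, 5, 13, 14, 17}
Claimed RHS: A' ∩ B' = {2, 4, 5, 17}
Identity is VALID: LHS = RHS = {2, 4, 5, 17} ✓

Identity is valid. (A ∪ B)' = A' ∩ B' = {2, 4, 5, 17}


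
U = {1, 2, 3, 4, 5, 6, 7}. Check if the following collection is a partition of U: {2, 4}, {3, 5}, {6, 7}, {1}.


A partition requires: (1) non-empty parts, (2) pairwise disjoint, (3) union = U
Parts: {2, 4}, {3, 5}, {6, 7}, {1}
Union of parts: {1, 2, 3, 4, 5, 6, 7}
U = {1, 2, 3, 4, 5, 6, 7}
All non-empty? True
Pairwise disjoint? True
Covers U? True

Yes, valid partition


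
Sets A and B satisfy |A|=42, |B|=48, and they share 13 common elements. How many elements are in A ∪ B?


|A ∪ B| = |A| + |B| - |A ∩ B|
= 42 + 48 - 13
= 77

|A ∪ B| = 77


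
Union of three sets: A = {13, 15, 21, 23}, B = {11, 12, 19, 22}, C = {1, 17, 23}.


A ∪ B = {11, 12, 13, 15, 19, 21, 22, 23}
(A ∪ B) ∪ C = {1, 11, 12, 13, 15, 17, 19, 21, 22, 23}

A ∪ B ∪ C = {1, 11, 12, 13, 15, 17, 19, 21, 22, 23}


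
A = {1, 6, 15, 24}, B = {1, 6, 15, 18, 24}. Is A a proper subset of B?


A ⊂ B requires: A ⊆ B AND A ≠ B.
A ⊆ B? Yes
A = B? No
A ⊂ B: Yes (A is a proper subset of B)

Yes, A ⊂ B


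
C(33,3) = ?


C(n,k) = n! / (k!(n-k)!)
C(33,3) = 33! / (3!30!)
= 5456

C(33,3) = 5456


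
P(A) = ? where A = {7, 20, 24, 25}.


|A| = 4, so |P(A)| = 2^4 = 16
Enumerate subsets by cardinality (0 to 4):
∅, {7}, {20}, {24}, {25}, {7, 20}, {7, 24}, {7, 25}, {20, 24}, {20, 25}, {24, 25}, {7, 20, 24}, {7, 20, 25}, {7, 24, 25}, {20, 24, 25}, {7, 20, 24, 25}

P(A) has 16 subsets: ∅, {7}, {20}, {24}, {25}, {7, 20}, {7, 24}, {7, 25}, {20, 24}, {20, 25}, {24, 25}, {7, 20, 24}, {7, 20, 25}, {7, 24, 25}, {20, 24, 25}, {7, 20, 24, 25}


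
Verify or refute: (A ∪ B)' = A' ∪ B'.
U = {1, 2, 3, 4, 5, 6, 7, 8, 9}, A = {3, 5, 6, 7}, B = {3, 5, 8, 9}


LHS: A ∪ B = {3, 5, 6, 7, 8, 9}
(A ∪ B)' = U \ (A ∪ B) = {1, 2, 4}
A' = {1, 2, 4, 8, 9}, B' = {1, 2, 4, 6, 7}
Claimed RHS: A' ∪ B' = {1, 2, 4, 6, 7, 8, 9}
Identity is INVALID: LHS = {1, 2, 4} but the RHS claimed here equals {1, 2, 4, 6, 7, 8, 9}. The correct form is (A ∪ B)' = A' ∩ B'.

Identity is invalid: (A ∪ B)' = {1, 2, 4} but A' ∪ B' = {1, 2, 4, 6, 7, 8, 9}. The correct De Morgan law is (A ∪ B)' = A' ∩ B'.


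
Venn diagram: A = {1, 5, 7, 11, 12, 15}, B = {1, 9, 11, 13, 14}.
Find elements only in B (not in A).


A = {1, 5, 7, 11, 12, 15}
B = {1, 9, 11, 13, 14}
Region: only in B (not in A)
Elements: {9, 13, 14}

Elements only in B (not in A): {9, 13, 14}


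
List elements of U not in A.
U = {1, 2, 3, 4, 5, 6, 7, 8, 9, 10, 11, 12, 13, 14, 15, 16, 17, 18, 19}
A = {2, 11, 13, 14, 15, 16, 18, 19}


Aᶜ = U \ A = elements in U but not in A
U = {1, 2, 3, 4, 5, 6, 7, 8, 9, 10, 11, 12, 13, 14, 15, 16, 17, 18, 19}
A = {2, 11, 13, 14, 15, 16, 18, 19}
Aᶜ = {1, 3, 4, 5, 6, 7, 8, 9, 10, 12, 17}

Aᶜ = {1, 3, 4, 5, 6, 7, 8, 9, 10, 12, 17}


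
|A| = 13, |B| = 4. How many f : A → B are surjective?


n = |A| = 13, k = |B| = 4. Surjections via inclusion-exclusion:
S(n,k) = Σ(-1)^i × C(k,i) × (k-i)^n, i=0 to k
i=0: (-1)^0×C(4,0)×4^13 = 67108864
i=1: (-1)^1×C(4,1)×3^13 = -6377292
i=2: (-1)^2×C(4,2)×2^13 = 49152
i=3: (-1)^3×C(4,3)×1^13 = -4
i=4: (-1)^4×C(4,4)×0^13 = 0
Total = 60780720

Number of surjections = 60780720


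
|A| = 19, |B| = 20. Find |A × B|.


|A × B| = |A| × |B|
= 19 × 20
= 380

|A × B| = 380


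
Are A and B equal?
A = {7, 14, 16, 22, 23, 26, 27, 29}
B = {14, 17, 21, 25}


Two sets are equal iff they have exactly the same elements.
A = {7, 14, 16, 22, 23, 26, 27, 29}
B = {14, 17, 21, 25}
Differences: {7, 16, 17, 21, 22, 23, 25, 26, 27, 29}
A ≠ B

No, A ≠ B


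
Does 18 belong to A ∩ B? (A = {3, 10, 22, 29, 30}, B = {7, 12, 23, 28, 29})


A = {3, 10, 22, 29, 30}, B = {7, 12, 23, 28, 29}
A ∩ B = elements in both A and B
A ∩ B = {29}
Checking if 18 ∈ A ∩ B
18 is not in A ∩ B → False

18 ∉ A ∩ B


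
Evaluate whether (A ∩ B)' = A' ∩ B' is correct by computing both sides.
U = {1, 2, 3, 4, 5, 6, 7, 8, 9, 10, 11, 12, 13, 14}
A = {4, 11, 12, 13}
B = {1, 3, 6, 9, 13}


LHS: A ∩ B = {13}
(A ∩ B)' = U \ (A ∩ B) = {1, 2, 3, 4, 5, 6, 7, 8, 9, 10, 11, 12, 14}
A' = {1, 2, 3, 5, 6, 7, 8, 9, 10, 14}, B' = {2, 4, 5, 7, 8, 10, 11, 12, 14}
Claimed RHS: A' ∩ B' = {2, 5, 7, 8, 10, 14}
Identity is INVALID: LHS = {1, 2, 3, 4, 5, 6, 7, 8, 9, 10, 11, 12, 14} but the RHS claimed here equals {2, 5, 7, 8, 10, 14}. The correct form is (A ∩ B)' = A' ∪ B'.

Identity is invalid: (A ∩ B)' = {1, 2, 3, 4, 5, 6, 7, 8, 9, 10, 11, 12, 14} but A' ∩ B' = {2, 5, 7, 8, 10, 14}. The correct De Morgan law is (A ∩ B)' = A' ∪ B'.


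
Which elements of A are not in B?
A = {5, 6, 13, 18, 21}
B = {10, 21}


A \ B = elements in A but not in B
A = {5, 6, 13, 18, 21}
B = {10, 21}
Remove from A any elements in B
A \ B = {5, 6, 13, 18}

A \ B = {5, 6, 13, 18}


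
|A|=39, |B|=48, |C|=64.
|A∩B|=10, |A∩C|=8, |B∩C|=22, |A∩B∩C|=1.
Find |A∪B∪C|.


|A∪B∪C| = |A|+|B|+|C| - |A∩B|-|A∩C|-|B∩C| + |A∩B∩C|
= 39+48+64 - 10-8-22 + 1
= 151 - 40 + 1
= 112

|A ∪ B ∪ C| = 112


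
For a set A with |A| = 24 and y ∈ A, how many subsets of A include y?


Subsets of A containing y correspond to subsets of A \ {y}, which has 23 elements.
Count = 2^(n-1) = 2^23
= 8388608

Number of subsets containing y = 8388608


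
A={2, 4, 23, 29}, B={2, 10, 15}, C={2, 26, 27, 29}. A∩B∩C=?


A ∩ B = {2}
(A ∩ B) ∩ C = {2}

A ∩ B ∩ C = {2}


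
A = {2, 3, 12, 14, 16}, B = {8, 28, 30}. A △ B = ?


A △ B = (A \ B) ∪ (B \ A) = elements in exactly one of A or B
A \ B = {2, 3, 12, 14, 16}
B \ A = {8, 28, 30}
A △ B = {2, 3, 8, 12, 14, 16, 28, 30}

A △ B = {2, 3, 8, 12, 14, 16, 28, 30}


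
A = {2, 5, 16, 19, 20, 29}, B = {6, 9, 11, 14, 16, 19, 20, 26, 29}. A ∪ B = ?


A ∪ B = all elements in A or B (or both)
A = {2, 5, 16, 19, 20, 29}
B = {6, 9, 11, 14, 16, 19, 20, 26, 29}
A ∪ B = {2, 5, 6, 9, 11, 14, 16, 19, 20, 26, 29}

A ∪ B = {2, 5, 6, 9, 11, 14, 16, 19, 20, 26, 29}


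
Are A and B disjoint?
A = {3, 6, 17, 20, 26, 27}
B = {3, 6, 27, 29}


Disjoint means A ∩ B = ∅.
A ∩ B = {3, 6, 27}
A ∩ B ≠ ∅, so A and B are NOT disjoint.

No, A and B are not disjoint (A ∩ B = {3, 6, 27})


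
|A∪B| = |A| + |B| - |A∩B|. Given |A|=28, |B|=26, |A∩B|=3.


|A ∪ B| = |A| + |B| - |A ∩ B|
= 28 + 26 - 3
= 51

|A ∪ B| = 51


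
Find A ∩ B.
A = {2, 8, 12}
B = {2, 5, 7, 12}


A ∩ B = elements in both A and B
A = {2, 8, 12}
B = {2, 5, 7, 12}
A ∩ B = {2, 12}

A ∩ B = {2, 12}


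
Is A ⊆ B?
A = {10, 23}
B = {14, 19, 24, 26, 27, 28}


A ⊆ B means every element of A is in B.
Elements in A not in B: {10, 23}
So A ⊄ B.

No, A ⊄ B


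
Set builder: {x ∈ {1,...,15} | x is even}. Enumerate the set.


Checking each candidate:
Condition: even numbers in {1,...,15}
Result = {2, 4, 6, 8, 10, 12, 14}

{2, 4, 6, 8, 10, 12, 14}


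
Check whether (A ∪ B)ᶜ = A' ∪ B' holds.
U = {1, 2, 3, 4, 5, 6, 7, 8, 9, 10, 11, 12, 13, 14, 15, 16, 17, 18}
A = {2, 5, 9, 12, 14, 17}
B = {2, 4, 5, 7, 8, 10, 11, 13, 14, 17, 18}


LHS: A ∪ B = {2, 4, 5, 7, 8, 9, 10, 11, 12, 13, 14, 17, 18}
(A ∪ B)' = U \ (A ∪ B) = {1, 3, 6, 15, 16}
A' = {1, 3, 4, 6, 7, 8, 10, 11, 13, 15, 16, 18}, B' = {1, 3, 6, 9, 12, 15, 16}
Claimed RHS: A' ∪ B' = {1, 3, 4, 6, 7, 8, 9, 10, 11, 12, 13, 15, 16, 18}
Identity is INVALID: LHS = {1, 3, 6, 15, 16} but the RHS claimed here equals {1, 3, 4, 6, 7, 8, 9, 10, 11, 12, 13, 15, 16, 18}. The correct form is (A ∪ B)' = A' ∩ B'.

Identity is invalid: (A ∪ B)' = {1, 3, 6, 15, 16} but A' ∪ B' = {1, 3, 4, 6, 7, 8, 9, 10, 11, 12, 13, 15, 16, 18}. The correct De Morgan law is (A ∪ B)' = A' ∩ B'.


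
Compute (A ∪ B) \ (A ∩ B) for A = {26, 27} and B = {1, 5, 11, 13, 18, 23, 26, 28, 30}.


A △ B = (A \ B) ∪ (B \ A) = elements in exactly one of A or B
A \ B = {27}
B \ A = {1, 5, 11, 13, 18, 23, 28, 30}
A △ B = {1, 5, 11, 13, 18, 23, 27, 28, 30}

A △ B = {1, 5, 11, 13, 18, 23, 27, 28, 30}


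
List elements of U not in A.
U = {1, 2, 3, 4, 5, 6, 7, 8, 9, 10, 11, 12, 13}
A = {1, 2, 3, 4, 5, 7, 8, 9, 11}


Aᶜ = U \ A = elements in U but not in A
U = {1, 2, 3, 4, 5, 6, 7, 8, 9, 10, 11, 12, 13}
A = {1, 2, 3, 4, 5, 7, 8, 9, 11}
Aᶜ = {6, 10, 12, 13}

Aᶜ = {6, 10, 12, 13}


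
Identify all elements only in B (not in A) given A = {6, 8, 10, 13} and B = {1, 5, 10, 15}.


A = {6, 8, 10, 13}
B = {1, 5, 10, 15}
Region: only in B (not in A)
Elements: {1, 5, 15}

Elements only in B (not in A): {1, 5, 15}


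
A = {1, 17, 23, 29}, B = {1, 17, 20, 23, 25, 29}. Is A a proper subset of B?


A ⊂ B requires: A ⊆ B AND A ≠ B.
A ⊆ B? Yes
A = B? No
A ⊂ B: Yes (A is a proper subset of B)

Yes, A ⊂ B


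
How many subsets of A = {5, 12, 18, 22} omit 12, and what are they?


A subset of A that omits 12 is a subset of A \ {12}, so there are 2^(n-1) = 2^3 = 8 of them.
Subsets excluding 12: ∅, {5}, {18}, {22}, {5, 18}, {5, 22}, {18, 22}, {5, 18, 22}

Subsets excluding 12 (8 total): ∅, {5}, {18}, {22}, {5, 18}, {5, 22}, {18, 22}, {5, 18, 22}


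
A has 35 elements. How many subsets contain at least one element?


Total subsets = 2^n = 2^35 = 34359738368
Non-empty subsets exclude the empty set: 2^n - 1
= 34359738368 - 1
= 34359738367

Number of non-empty subsets = 34359738367


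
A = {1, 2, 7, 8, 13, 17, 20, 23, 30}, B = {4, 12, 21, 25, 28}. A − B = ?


A \ B = elements in A but not in B
A = {1, 2, 7, 8, 13, 17, 20, 23, 30}
B = {4, 12, 21, 25, 28}
Remove from A any elements in B
A \ B = {1, 2, 7, 8, 13, 17, 20, 23, 30}

A \ B = {1, 2, 7, 8, 13, 17, 20, 23, 30}


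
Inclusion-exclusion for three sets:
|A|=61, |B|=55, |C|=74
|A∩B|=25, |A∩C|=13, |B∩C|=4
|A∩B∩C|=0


|A∪B∪C| = |A|+|B|+|C| - |A∩B|-|A∩C|-|B∩C| + |A∩B∩C|
= 61+55+74 - 25-13-4 + 0
= 190 - 42 + 0
= 148

|A ∪ B ∪ C| = 148


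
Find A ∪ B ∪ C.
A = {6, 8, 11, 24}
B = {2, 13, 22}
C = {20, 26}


A ∪ B = {2, 6, 8, 11, 13, 22, 24}
(A ∪ B) ∪ C = {2, 6, 8, 11, 13, 20, 22, 24, 26}

A ∪ B ∪ C = {2, 6, 8, 11, 13, 20, 22, 24, 26}


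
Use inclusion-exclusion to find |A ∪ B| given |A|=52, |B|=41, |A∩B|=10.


|A ∪ B| = |A| + |B| - |A ∩ B|
= 52 + 41 - 10
= 83

|A ∪ B| = 83


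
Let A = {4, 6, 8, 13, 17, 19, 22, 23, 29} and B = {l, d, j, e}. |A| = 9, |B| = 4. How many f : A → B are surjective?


n = |A| = 9, k = |B| = 4. Surjections via inclusion-exclusion:
S(n,k) = Σ(-1)^i × C(k,i) × (k-i)^n, i=0 to k
i=0: (-1)^0×C(4,0)×4^9 = 262144
i=1: (-1)^1×C(4,1)×3^9 = -78732
i=2: (-1)^2×C(4,2)×2^9 = 3072
i=3: (-1)^3×C(4,3)×1^9 = -4
i=4: (-1)^4×C(4,4)×0^9 = 0
Total = 186480

Number of surjections = 186480


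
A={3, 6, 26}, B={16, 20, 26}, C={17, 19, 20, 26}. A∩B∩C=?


A ∩ B = {26}
(A ∩ B) ∩ C = {26}

A ∩ B ∩ C = {26}


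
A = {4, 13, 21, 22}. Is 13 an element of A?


A = {4, 13, 21, 22}
Checking if 13 is in A
13 is in A → True

13 ∈ A


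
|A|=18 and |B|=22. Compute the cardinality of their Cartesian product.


|A × B| = |A| × |B|
= 18 × 22
= 396

|A × B| = 396


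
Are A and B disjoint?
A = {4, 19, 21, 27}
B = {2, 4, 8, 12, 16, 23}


Disjoint means A ∩ B = ∅.
A ∩ B = {4}
A ∩ B ≠ ∅, so A and B are NOT disjoint.

No, A and B are not disjoint (A ∩ B = {4})


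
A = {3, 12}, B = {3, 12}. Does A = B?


Two sets are equal iff they have exactly the same elements.
A = {3, 12}
B = {3, 12}
Same elements → A = B

Yes, A = B


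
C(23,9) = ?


C(n,k) = n! / (k!(n-k)!)
C(23,9) = 23! / (9!14!)
= 817190

C(23,9) = 817190


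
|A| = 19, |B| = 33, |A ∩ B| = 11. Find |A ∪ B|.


|A ∪ B| = |A| + |B| - |A ∩ B|
= 19 + 33 - 11
= 41

|A ∪ B| = 41


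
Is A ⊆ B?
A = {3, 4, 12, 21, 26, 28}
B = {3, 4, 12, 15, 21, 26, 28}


A ⊆ B means every element of A is in B.
All elements of A are in B.
So A ⊆ B.

Yes, A ⊆ B


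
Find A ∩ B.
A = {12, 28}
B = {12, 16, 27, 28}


A ∩ B = elements in both A and B
A = {12, 28}
B = {12, 16, 27, 28}
A ∩ B = {12, 28}

A ∩ B = {12, 28}


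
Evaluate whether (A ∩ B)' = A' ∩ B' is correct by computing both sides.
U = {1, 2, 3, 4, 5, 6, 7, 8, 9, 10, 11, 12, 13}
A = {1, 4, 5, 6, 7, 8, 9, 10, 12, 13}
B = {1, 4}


LHS: A ∩ B = {1, 4}
(A ∩ B)' = U \ (A ∩ B) = {2, 3, 5, 6, 7, 8, 9, 10, 11, 12, 13}
A' = {2, 3, 11}, B' = {2, 3, 5, 6, 7, 8, 9, 10, 11, 12, 13}
Claimed RHS: A' ∩ B' = {2, 3, 11}
Identity is INVALID: LHS = {2, 3, 5, 6, 7, 8, 9, 10, 11, 12, 13} but the RHS claimed here equals {2, 3, 11}. The correct form is (A ∩ B)' = A' ∪ B'.

Identity is invalid: (A ∩ B)' = {2, 3, 5, 6, 7, 8, 9, 10, 11, 12, 13} but A' ∩ B' = {2, 3, 11}. The correct De Morgan law is (A ∩ B)' = A' ∪ B'.


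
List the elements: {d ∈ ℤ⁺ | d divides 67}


Checking each candidate:
Condition: positive divisors of 67
Result = {1, 67}

{1, 67}


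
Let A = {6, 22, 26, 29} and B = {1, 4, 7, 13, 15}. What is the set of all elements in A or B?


A ∪ B = all elements in A or B (or both)
A = {6, 22, 26, 29}
B = {1, 4, 7, 13, 15}
A ∪ B = {1, 4, 6, 7, 13, 15, 22, 26, 29}

A ∪ B = {1, 4, 6, 7, 13, 15, 22, 26, 29}


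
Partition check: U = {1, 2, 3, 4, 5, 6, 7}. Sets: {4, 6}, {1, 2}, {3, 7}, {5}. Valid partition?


A partition requires: (1) non-empty parts, (2) pairwise disjoint, (3) union = U
Parts: {4, 6}, {1, 2}, {3, 7}, {5}
Union of parts: {1, 2, 3, 4, 5, 6, 7}
U = {1, 2, 3, 4, 5, 6, 7}
All non-empty? True
Pairwise disjoint? True
Covers U? True

Yes, valid partition


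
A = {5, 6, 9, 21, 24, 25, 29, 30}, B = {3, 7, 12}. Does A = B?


Two sets are equal iff they have exactly the same elements.
A = {5, 6, 9, 21, 24, 25, 29, 30}
B = {3, 7, 12}
Differences: {3, 5, 6, 7, 9, 12, 21, 24, 25, 29, 30}
A ≠ B

No, A ≠ B


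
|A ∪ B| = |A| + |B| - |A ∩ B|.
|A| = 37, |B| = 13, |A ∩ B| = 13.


|A ∪ B| = |A| + |B| - |A ∩ B|
= 37 + 13 - 13
= 37

|A ∪ B| = 37


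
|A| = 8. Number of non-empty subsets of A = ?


Total subsets = 2^n = 2^8 = 256
Non-empty subsets exclude the empty set: 2^n - 1
= 256 - 1
= 255

Number of non-empty subsets = 255


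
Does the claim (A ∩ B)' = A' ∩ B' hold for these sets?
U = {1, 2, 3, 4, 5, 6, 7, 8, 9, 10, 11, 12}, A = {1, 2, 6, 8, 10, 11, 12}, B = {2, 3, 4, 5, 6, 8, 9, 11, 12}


LHS: A ∩ B = {2, 6, 8, 11, 12}
(A ∩ B)' = U \ (A ∩ B) = {1, 3, 4, 5, 7, 9, 10}
A' = {3, 4, 5, 7, 9}, B' = {1, 7, 10}
Claimed RHS: A' ∩ B' = {7}
Identity is INVALID: LHS = {1, 3, 4, 5, 7, 9, 10} but the RHS claimed here equals {7}. The correct form is (A ∩ B)' = A' ∪ B'.

Identity is invalid: (A ∩ B)' = {1, 3, 4, 5, 7, 9, 10} but A' ∩ B' = {7}. The correct De Morgan law is (A ∩ B)' = A' ∪ B'.
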